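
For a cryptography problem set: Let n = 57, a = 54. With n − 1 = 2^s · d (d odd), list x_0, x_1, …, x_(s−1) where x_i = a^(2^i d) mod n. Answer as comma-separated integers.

n − 1 = 56 = 2^3 · 7, so s = 3 and d = 7.
x_0 = 54^7 mod 57 = 36.
x_1 = 36^2 mod 57 = 42.
x_2 = 42^2 mod 57 = 54.

36, 42, 54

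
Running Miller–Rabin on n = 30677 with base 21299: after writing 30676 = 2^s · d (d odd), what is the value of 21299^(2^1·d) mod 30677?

30676

n − 1 = 30676 = 2^2 · 7669, so s = 2 and d = 7669.
x_0 = 21299^7669 mod 30677 = 28680.
x_1 = 28680^2 mod 30677 = 30676.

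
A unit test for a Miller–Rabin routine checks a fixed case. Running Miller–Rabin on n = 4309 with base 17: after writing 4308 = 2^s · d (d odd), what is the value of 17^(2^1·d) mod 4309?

n − 1 = 4308 = 2^2 · 1077, so s = 2 and d = 1077.
x_0 = 17^1077 mod 4309 = 1207.
x_1 = 1207^2 mod 4309 = 407.

407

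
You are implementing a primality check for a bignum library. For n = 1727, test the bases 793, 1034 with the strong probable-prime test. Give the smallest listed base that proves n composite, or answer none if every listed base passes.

793

n − 1 = 1726 = 2^1 · 863, so s = 1 and d = 863.
Base 793: x_0 = 793^863 mod 1727 = 45. x_0 ∉ {1, 1726} and s = 1, so 793 is a Miller–Rabin witness and 1727 is composite.
Base 1034: x_0 = 1034^863 mod 1727 = 1122. x_0 ∉ {1, 1726} and s = 1, so 1034 is a Miller–Rabin witness and 1727 is composite.
The smallest witness among the given bases is 793.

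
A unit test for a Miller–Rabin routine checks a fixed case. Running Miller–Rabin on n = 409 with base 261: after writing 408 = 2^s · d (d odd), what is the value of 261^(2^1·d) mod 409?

143

n − 1 = 408 = 2^3 · 51, so s = 3 and d = 51.
Repeated squaring mod 409: 261^1 ≡ 261, 261^2 ≡ 227, 261^4 ≡ 404, 261^8 ≡ 25, 261^16 ≡ 216, 261^32 ≡ 30.
51 = 32 + 16 + 2 + 1, so 261^51 ≡ 30·216·227·261 ≡ 31 (mod 409).
x_0 = 31.
x_1 = 31^2 mod 409 = 143.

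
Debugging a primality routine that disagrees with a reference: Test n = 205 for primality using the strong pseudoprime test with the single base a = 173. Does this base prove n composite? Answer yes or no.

no

n − 1 = 204 = 2^2 · 51, so s = 2 and d = 51.
x_0 = 173^51 mod 205 = 32.
x_0 is neither 1 nor 204, so continue squaring.
x_1 = 32^2 mod 205 = 204.
x_1 ≡ −1, so 173 is not a witness.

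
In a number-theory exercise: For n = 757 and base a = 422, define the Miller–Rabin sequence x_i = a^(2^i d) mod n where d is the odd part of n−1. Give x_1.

1

n − 1 = 756 = 2^2 · 189, so s = 2 and d = 189.
x_0 = 422^189 mod 757 = 1.
x_1 = 1^2 mod 757 = 1.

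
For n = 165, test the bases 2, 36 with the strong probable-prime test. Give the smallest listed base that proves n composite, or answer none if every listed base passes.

n − 1 = 164 = 2^2 · 41, so s = 2 and d = 41.
Base 2: x_0 = 2^41 mod 165 = 2. x_0 is neither 1 nor 164, so continue squaring. x_1 = 2^2 mod 165 = 4. Reached i = s−1 = 1 without hitting −1: 2 is a Miller–Rabin witness and 165 is composite.
Base 36: x_0 = 36^41 mod 165 = 36. x_0 is neither 1 nor 164, so continue squaring. x_1 = 36^2 mod 165 = 141. Reached i = s−1 = 1 without hitting −1: 36 is a Miller–Rabin witness and 165 is composite.
The smallest witness among the given bases is 2.

2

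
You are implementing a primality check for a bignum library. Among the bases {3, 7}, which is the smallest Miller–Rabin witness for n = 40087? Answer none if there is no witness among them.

n − 1 = 40086 = 2^1 · 20043, so s = 1 and d = 20043.
Base 3: x_0 = 3^20043 mod 40087 = 40086. x_0 = 40086 ≡ −1, so 3 is not a witness.
Base 7: x_0 = 7^20043 mod 40087 = 1. x_0 = 1, so 7 is not a witness.
No listed base is a witness for 40087.

none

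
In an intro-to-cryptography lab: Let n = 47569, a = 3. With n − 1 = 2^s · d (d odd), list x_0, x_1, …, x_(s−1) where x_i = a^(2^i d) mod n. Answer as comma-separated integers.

30277, 42099, 47568, 1

n − 1 = 47568 = 2^4 · 2973, so s = 4 and d = 2973.
x_0 = 3^2973 mod 47569 = 30277.
x_1 = 30277^2 mod 47569 = 42099.
x_2 = 42099^2 mod 47569 = 47568.
x_3 = 47568^2 mod 47569 = 1.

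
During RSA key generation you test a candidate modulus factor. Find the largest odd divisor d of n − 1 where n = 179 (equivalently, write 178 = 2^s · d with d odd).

Halving: 178 → 89; 89 is odd.
So 178 = 2^1 · 89.

89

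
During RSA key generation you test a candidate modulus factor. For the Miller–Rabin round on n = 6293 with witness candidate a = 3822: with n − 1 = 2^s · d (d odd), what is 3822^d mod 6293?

4172

n − 1 = 6292 = 2^2 · 1573, so s = 2 and d = 1573.
3822^1573 mod 6293 = 4172.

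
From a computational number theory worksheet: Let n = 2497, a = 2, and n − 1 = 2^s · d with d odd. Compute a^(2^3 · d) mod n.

n − 1 = 2496 = 2^6 · 39, so s = 6 and d = 39.
Repeated squaring mod 2497: 2^1 ≡ 2, 2^2 ≡ 4, 2^4 ≡ 16, 2^8 ≡ 256, 2^16 ≡ 614, 2^32 ≡ 2446.
39 = 32 + 4 + 2 + 1, so 2^39 ≡ 2446·16·4·2 ≡ 963 (mod 2497).
x_0 = 963.
x_1 = 963^2 mod 2497 = 982.
x_2 = 982^2 mod 2497 = 482.
x_3 = 482^2 mod 2497 = 103.

103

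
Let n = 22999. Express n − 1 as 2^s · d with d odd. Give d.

Halving: 22998 → 11499; 11499 is odd.
So 22998 = 2^1 · 11499.

11499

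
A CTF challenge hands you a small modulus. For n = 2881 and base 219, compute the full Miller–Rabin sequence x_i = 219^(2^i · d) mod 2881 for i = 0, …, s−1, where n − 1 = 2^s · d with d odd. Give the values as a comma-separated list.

n − 1 = 2880 = 2^6 · 45, so s = 6 and d = 45.
x_0 = 219^45 mod 2881 = 924.
x_1 = 924^2 mod 2881 = 1000.
x_2 = 1000^2 mod 2881 = 293.
x_3 = 293^2 mod 2881 = 2300.
x_4 = 2300^2 mod 2881 = 484.
x_5 = 484^2 mod 2881 = 895.

924, 1000, 293, 2300, 484, 895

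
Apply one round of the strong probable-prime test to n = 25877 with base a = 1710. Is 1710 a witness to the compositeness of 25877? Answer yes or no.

no

n − 1 = 25876 = 2^2 · 6469, so s = 2 and d = 6469.
x_0 = 1710^6469 mod 25877 = 1710.
x_0 is neither 1 nor 25876, so continue squaring.
x_1 = 1710^2 mod 25877 = 25876.
x_1 ≡ −1, so 1710 is not a witness.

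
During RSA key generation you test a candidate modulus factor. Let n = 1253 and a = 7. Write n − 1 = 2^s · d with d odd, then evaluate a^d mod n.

749

n − 1 = 1252 = 2^2 · 313, so s = 2 and d = 313.
7^313 mod 1253 = 749.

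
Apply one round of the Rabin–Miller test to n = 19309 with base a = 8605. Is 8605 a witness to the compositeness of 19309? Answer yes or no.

n − 1 = 19308 = 2^2 · 4827, so s = 2 and d = 4827.
Repeated squaring mod 19309: 8605^1 ≡ 8605, 8605^2 ≡ 15319, 8605^4 ≡ 9484, 8605^8 ≡ 4934, 8605^16 ≡ 15016, 8605^32 ≡ 9063, 8605^64 ≡ 16792, 8605^128 ≡ 1937, 8605^256 ≡ 6023, 8605^512 ≡ 14227, 8605^1024 ≡ 10591, 8605^2048 ≡ 3300, 8605^4096 ≡ 19033.
4827 = 4096 + 512 + 128 + 64 + 16 + 8 + 2 + 1, so 8605^4827 ≡ 19033·14227·1937·16792·15016·4934·15319·8605 ≡ 19308 (mod 19309).
x_0 = 8605^4827 mod 19309 = 19308.
x_0 = 19308 ≡ −1, so 8605 is not a witness.

no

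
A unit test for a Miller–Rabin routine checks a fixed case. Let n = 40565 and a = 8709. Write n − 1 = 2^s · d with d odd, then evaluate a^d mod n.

n − 1 = 40564 = 2^2 · 10141, so s = 2 and d = 10141.
Repeated squaring mod 40565: 8709^1 ≡ 8709, 8709^2 ≡ 30696, 8709^4 ≡ 596, 8709^8 ≡ 30696, 8709^16 ≡ 596, 8709^32 ≡ 30696, 8709^64 ≡ 596, 8709^128 ≡ 30696, 8709^256 ≡ 596, 8709^512 ≡ 30696, 8709^1024 ≡ 596, 8709^2048 ≡ 30696, 8709^4096 ≡ 596, 8709^8192 ≡ 30696.
10141 = 8192 + 1024 + 512 + 256 + 128 + 16 + 8 + 4 + 1, so 8709^10141 ≡ 30696·596·30696·596·30696·596·30696·596·8709 ≡ 8709 (mod 40565).

8709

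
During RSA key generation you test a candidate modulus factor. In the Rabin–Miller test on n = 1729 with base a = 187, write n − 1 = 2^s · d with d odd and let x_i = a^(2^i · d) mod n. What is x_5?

n − 1 = 1728 = 2^6 · 27, so s = 6 and d = 27.
By repeated squaring, 187^27 ≡ 1217 (mod 1729).
x_0 = 1217.
x_1 = 1217^2 mod 1729 = 1065.
x_2 = 1065^2 mod 1729 = 1.
x_3 = 1^2 mod 1729 = 1.
x_4 = 1^2 mod 1729 = 1.
x_5 = 1^2 mod 1729 = 1.

1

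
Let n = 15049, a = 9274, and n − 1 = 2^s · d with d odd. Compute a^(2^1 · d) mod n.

n − 1 = 15048 = 2^3 · 1881, so s = 3 and d = 1881.
Repeated squaring mod 15049: 9274^1 ≡ 9274, 9274^2 ≡ 2041, 9274^4 ≡ 12157, 9274^8 ≡ 11469, 9274^16 ≡ 9701, 9274^32 ≡ 8004, 9274^64 ≡ 423, 9274^128 ≡ 13390, 9274^256 ≡ 13363, 9274^512 ≡ 13384, 9274^1024 ≡ 3209.
1881 = 1024 + 512 + 256 + 64 + 16 + 8 + 1, so 9274^1881 ≡ 3209·13384·13363·423·9701·11469·9274 ≡ 1017 (mod 15049).
x_0 = 1017.
x_1 = 1017^2 mod 15049 = 10957.

10957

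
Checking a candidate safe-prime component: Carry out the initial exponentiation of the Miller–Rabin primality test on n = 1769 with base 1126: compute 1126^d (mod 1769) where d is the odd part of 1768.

n − 1 = 1768 = 2^3 · 221, so s = 3 and d = 221.
1126^221 mod 1769 = 1553.

1553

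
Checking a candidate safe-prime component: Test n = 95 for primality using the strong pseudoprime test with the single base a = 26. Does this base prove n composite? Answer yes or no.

n − 1 = 94 = 2^1 · 47, so s = 1 and d = 47.
x_0 = 26^47 mod 95 = 11.
x_0 ∉ {1, 94} and s = 1, so 26 is a Miller–Rabin witness and 95 is composite.

yes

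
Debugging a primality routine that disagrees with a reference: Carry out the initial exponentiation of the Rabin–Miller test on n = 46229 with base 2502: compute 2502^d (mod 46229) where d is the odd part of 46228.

23222

n − 1 = 46228 = 2^2 · 11557, so s = 2 and d = 11557.
By repeated squaring, 2502^11557 ≡ 23222 (mod 46229).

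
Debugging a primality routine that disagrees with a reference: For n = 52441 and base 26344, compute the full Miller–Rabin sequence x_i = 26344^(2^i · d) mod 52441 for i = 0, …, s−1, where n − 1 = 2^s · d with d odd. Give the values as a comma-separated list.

46030, 39618, 26794

n − 1 = 52440 = 2^3 · 6555, so s = 3 and d = 6555.
x_0 = 26344^6555 mod 52441 = 46030.
x_1 = 46030^2 mod 52441 = 39618.
x_2 = 39618^2 mod 52441 = 26794.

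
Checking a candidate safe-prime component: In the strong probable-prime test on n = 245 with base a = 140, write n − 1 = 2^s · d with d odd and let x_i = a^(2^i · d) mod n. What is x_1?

0

n − 1 = 244 = 2^2 · 61, so s = 2 and d = 61.
x_0 = 140^61 mod 245 = 0.
x_1 = 0^2 mod 245 = 0.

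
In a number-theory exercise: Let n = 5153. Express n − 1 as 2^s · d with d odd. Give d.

161

Halving: 5152 → 2576 → 1288 → 644 → 322 → 161; 161 is odd.
So 5152 = 2^5 · 161.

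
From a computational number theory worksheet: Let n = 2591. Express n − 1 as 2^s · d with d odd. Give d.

Halving: 2590 → 1295; 1295 is odd.
So 2590 = 2^1 · 1295.

1295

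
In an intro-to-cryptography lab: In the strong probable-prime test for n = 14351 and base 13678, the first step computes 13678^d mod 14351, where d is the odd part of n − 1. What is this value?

6370

n − 1 = 14350 = 2^1 · 7175, so s = 1 and d = 7175.
13678^7175 mod 14351 = 6370.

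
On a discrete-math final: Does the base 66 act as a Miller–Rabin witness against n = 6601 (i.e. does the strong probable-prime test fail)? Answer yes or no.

no

n − 1 = 6600 = 2^3 · 825, so s = 3 and d = 825.
Repeated squaring mod 6601: 66^1 ≡ 66, 66^2 ≡ 4356, 66^4 ≡ 3462, 66^8 ≡ 4629, 66^16 ≡ 795, 66^32 ≡ 4930, 66^64 ≡ 18, 66^128 ≡ 324, 66^256 ≡ 5961, 66^512 ≡ 338.
825 = 512 + 256 + 32 + 16 + 8 + 1, so 66^825 ≡ 338·5961·4930·795·4629·66 ≡ 6600 (mod 6601).
x_0 = 66^825 mod 6601 = 6600.
x_0 = 6600 ≡ −1, so 66 is not a witness.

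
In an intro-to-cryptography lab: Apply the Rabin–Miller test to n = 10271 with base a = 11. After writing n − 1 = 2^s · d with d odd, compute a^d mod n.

1

n − 1 = 10270 = 2^1 · 5135, so s = 1 and d = 5135.
Repeated squaring mod 10271: 11^1 ≡ 11, 11^2 ≡ 121, 11^4 ≡ 4370, 11^8 ≡ 3111, 11^16 ≡ 3039, 11^32 ≡ 1892, 11^64 ≡ 5356, 11^128 ≡ 10104, 11^256 ≡ 7347, 11^512 ≡ 4304, 11^1024 ≡ 5803, 11^2048 ≡ 6471, 11^4096 ≡ 9245.
5135 = 4096 + 1024 + 8 + 4 + 2 + 1, so 11^5135 ≡ 9245·5803·3111·4370·121·11 ≡ 1 (mod 10271).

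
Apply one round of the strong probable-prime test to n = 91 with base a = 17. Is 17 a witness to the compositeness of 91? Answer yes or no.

no

n − 1 = 90 = 2^1 · 45, so s = 1 and d = 45.
x_0 = 17^45 mod 91 = 90.
x_0 = 90 ≡ −1, so 17 is not a witness.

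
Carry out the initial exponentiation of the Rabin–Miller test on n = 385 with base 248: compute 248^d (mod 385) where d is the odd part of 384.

n − 1 = 384 = 2^7 · 3, so s = 7 and d = 3.
248^3 mod 385 = 62.

62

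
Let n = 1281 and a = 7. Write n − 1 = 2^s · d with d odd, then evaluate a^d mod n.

n − 1 = 1280 = 2^8 · 5, so s = 8 and d = 5.
By repeated squaring, 7^5 ≡ 154 (mod 1281).

154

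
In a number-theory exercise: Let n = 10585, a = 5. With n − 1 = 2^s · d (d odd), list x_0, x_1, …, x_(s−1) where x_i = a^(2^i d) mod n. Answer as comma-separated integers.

9395, 8295, 4525

n − 1 = 10584 = 2^3 · 1323, so s = 3 and d = 1323.
x_0 = 5^1323 mod 10585 = 9395.
x_1 = 9395^2 mod 10585 = 8295.
x_2 = 8295^2 mod 10585 = 4525.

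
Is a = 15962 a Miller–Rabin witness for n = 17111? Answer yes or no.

n − 1 = 17110 = 2^1 · 8555, so s = 1 and d = 8555.
x_0 = 15962^8555 mod 17111 = 12597.
x_0 ∉ {1, 17110} and s = 1, so 15962 is a Miller–Rabin witness and 17111 is composite.

yes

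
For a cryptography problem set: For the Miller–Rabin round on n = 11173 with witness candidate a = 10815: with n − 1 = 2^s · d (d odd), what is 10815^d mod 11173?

n − 1 = 11172 = 2^2 · 2793, so s = 2 and d = 2793.
10815^2793 mod 11173 = 7717.

7717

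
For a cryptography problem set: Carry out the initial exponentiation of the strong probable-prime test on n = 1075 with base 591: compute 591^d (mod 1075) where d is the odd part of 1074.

156

n − 1 = 1074 = 2^1 · 537, so s = 1 and d = 537.
591^537 mod 1075 = 156.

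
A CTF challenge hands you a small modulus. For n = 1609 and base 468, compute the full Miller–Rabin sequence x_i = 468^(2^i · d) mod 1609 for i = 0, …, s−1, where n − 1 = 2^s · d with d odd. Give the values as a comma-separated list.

1608, 1, 1

n − 1 = 1608 = 2^3 · 201, so s = 3 and d = 201.
x_0 = 468^201 mod 1609 = 1608.
x_1 = 1608^2 mod 1609 = 1.
x_2 = 1^2 mod 1609 = 1.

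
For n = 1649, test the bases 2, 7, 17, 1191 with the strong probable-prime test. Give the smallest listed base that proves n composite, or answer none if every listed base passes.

n − 1 = 1648 = 2^4 · 103, so s = 4 and d = 103.
Base 2: x_0 = 2^103 mod 1649 = 128. x_0 is neither 1 nor 1648, so continue squaring. x_1 = 128^2 mod 1649 = 1543. x_2 = 1543^2 mod 1649 = 1342. x_3 = 1342^2 mod 1649 = 256. Reached i = s−1 = 3 without hitting −1: 2 is a Miller–Rabin witness and 1649 is composite.
Base 7: x_0 = 7^103 mod 1649 = 692. x_0 is neither 1 nor 1648, so continue squaring. x_1 = 692^2 mod 1649 = 654. x_2 = 654^2 mod 1649 = 625. x_3 = 625^2 mod 1649 = 1461. Reached i = s−1 = 3 without hitting −1: 7 is a Miller–Rabin witness and 1649 is composite.
Base 17: x_0 = 17^103 mod 1649 = 1513. x_0 is neither 1 nor 1648, so continue squaring. x_1 = 1513^2 mod 1649 = 357. x_2 = 357^2 mod 1649 = 476. x_3 = 476^2 mod 1649 = 663. Reached i = s−1 = 3 without hitting −1: 17 is a Miller–Rabin witness and 1649 is composite.
Base 1191: x_0 = 1191^103 mod 1649 = 273. x_0 is neither 1 nor 1648, so continue squaring. x_1 = 273^2 mod 1649 = 324. x_2 = 324^2 mod 1649 = 1089. x_3 = 1089^2 mod 1649 = 290. Reached i = s−1 = 3 without hitting −1: 1191 is a Miller–Rabin witness and 1649 is composite.
The smallest witness among the given bases is 2.

2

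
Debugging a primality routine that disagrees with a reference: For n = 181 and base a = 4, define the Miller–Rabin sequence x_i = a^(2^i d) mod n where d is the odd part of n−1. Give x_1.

n − 1 = 180 = 2^2 · 45, so s = 2 and d = 45.
x_0 = 4^45 mod 181 = 180.
x_1 = 180^2 mod 181 = 1.

1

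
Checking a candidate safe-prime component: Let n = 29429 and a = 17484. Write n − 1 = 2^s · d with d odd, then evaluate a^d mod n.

23024

n − 1 = 29428 = 2^2 · 7357, so s = 2 and d = 7357.
Repeated squaring mod 29429: 17484^1 ≡ 17484, 17484^2 ≡ 11233, 17484^4 ≡ 18166, 17484^8 ≡ 16179, 17484^16 ≡ 18515, 17484^32 ≡ 16233, 17484^64 ≡ 3023, 17484^128 ≡ 15539, 17484^256 ≡ 25005, 17484^512 ≡ 1491, 17484^1024 ≡ 15906, 17484^2048 ≡ 29152, 17484^4096 ≡ 17871.
7357 = 4096 + 2048 + 1024 + 128 + 32 + 16 + 8 + 4 + 1, so 17484^7357 ≡ 17871·29152·15906·15539·16233·18515·16179·18166·17484 ≡ 23024 (mod 29429).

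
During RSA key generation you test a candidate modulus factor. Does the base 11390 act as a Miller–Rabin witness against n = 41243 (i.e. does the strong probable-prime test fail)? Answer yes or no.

no

n − 1 = 41242 = 2^1 · 20621, so s = 1 and d = 20621.
By repeated squaring, 11390^20621 ≡ 1 (mod 41243).
x_0 = 11390^20621 mod 41243 = 1.
x_0 = 1, so 11390 is not a witness.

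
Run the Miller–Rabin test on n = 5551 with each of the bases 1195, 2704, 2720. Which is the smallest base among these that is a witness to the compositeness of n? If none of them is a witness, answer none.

2704

n − 1 = 5550 = 2^1 · 2775, so s = 1 and d = 2775.
Base 1195: x_0 = 1195^2775 mod 5551 = 5550. x_0 = 5550 ≡ −1, so 1195 is not a witness.
Base 2704: x_0 = 2704^2775 mod 5551 = 2990. x_0 ∉ {1, 5550} and s = 1, so 2704 is a Miller–Rabin witness and 5551 is composite.
Base 2720: x_0 = 2720^2775 mod 5551 = 365. x_0 ∉ {1, 5550} and s = 1, so 2720 is a Miller–Rabin witness and 5551 is composite.
The smallest witness among the given bases is 2704.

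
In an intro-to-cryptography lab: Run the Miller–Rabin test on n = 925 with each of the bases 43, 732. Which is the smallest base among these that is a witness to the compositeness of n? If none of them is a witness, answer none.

none

n − 1 = 924 = 2^2 · 231, so s = 2 and d = 231.
Base 43: x_0 = 43^231 mod 925 = 882. x_0 is neither 1 nor 924, so continue squaring. x_1 = 882^2 mod 925 = 924. x_1 ≡ −1, so 43 is not a witness.
Base 732: x_0 = 732^231 mod 925 = 43. x_0 is neither 1 nor 924, so continue squaring. x_1 = 43^2 mod 925 = 924. x_1 ≡ −1, so 732 is not a witness.
No listed base is a witness for 925.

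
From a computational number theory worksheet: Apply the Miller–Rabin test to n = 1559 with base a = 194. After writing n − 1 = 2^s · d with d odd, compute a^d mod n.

n − 1 = 1558 = 2^1 · 779, so s = 1 and d = 779.
194^779 mod 1559 = 1558.

1558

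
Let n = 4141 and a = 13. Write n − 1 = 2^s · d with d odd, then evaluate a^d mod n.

519

n − 1 = 4140 = 2^2 · 1035, so s = 2 and d = 1035.
By repeated squaring, 13^1035 ≡ 519 (mod 4141).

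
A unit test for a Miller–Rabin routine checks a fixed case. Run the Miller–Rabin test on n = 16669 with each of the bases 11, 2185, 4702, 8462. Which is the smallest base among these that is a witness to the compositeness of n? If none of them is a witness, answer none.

11

n − 1 = 16668 = 2^2 · 4167, so s = 2 and d = 4167.
Base 11: x_0 = 11^4167 mod 16669 = 12781. x_0 is neither 1 nor 16668, so continue squaring. x_1 = 12781^2 mod 16669 = 14430. Reached i = s−1 = 1 without hitting −1: 11 is a Miller–Rabin witness and 16669 is composite.
Base 2185: x_0 = 2185^4167 mod 16669 = 5039. x_0 is neither 1 nor 16668, so continue squaring. x_1 = 5039^2 mod 16669 = 4634. Reached i = s−1 = 1 without hitting −1: 2185 is a Miller–Rabin witness and 16669 is composite.
Base 4702: x_0 = 4702^4167 mod 16669 = 409. x_0 is neither 1 nor 16668, so continue squaring. x_1 = 409^2 mod 16669 = 591. Reached i = s−1 = 1 without hitting −1: 4702 is a Miller–Rabin witness and 16669 is composite.
Base 8462: x_0 = 8462^4167 mod 16669 = 1985. x_0 is neither 1 nor 16668, so continue squaring. x_1 = 1985^2 mod 16669 = 6341. Reached i = s−1 = 1 without hitting −1: 8462 is a Miller–Rabin witness and 16669 is composite.
The smallest witness among the given bases is 11.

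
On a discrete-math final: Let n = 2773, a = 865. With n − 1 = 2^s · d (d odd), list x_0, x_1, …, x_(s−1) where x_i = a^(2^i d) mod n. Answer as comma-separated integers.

91, 2735

n − 1 = 2772 = 2^2 · 693, so s = 2 and d = 693.
x_0 = 865^693 mod 2773 = 91.
x_1 = 91^2 mod 2773 = 2735.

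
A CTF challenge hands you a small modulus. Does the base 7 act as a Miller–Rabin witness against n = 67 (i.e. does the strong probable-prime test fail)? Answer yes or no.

n − 1 = 66 = 2^1 · 33, so s = 1 and d = 33.
x_0 = 7^33 mod 67 = 66.
x_0 = 66 ≡ −1, so 7 is not a witness.

no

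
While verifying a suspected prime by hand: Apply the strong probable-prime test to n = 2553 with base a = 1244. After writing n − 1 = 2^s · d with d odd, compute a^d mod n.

n − 1 = 2552 = 2^3 · 319, so s = 3 and d = 319.
1244^319 mod 2553 = 1013.

1013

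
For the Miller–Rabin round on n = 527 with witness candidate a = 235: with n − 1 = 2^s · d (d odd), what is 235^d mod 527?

n − 1 = 526 = 2^1 · 263, so s = 1 and d = 263.
By repeated squaring, 235^263 ≡ 193 (mod 527).

193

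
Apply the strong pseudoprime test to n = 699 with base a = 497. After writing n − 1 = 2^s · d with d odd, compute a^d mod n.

497

n − 1 = 698 = 2^1 · 349, so s = 1 and d = 349.
497^349 mod 699 = 497.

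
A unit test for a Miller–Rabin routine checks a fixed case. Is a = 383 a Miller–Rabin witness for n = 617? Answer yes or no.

no

n − 1 = 616 = 2^3 · 77, so s = 3 and d = 77.
x_0 = 383^77 mod 617 = 435.
x_0 is neither 1 nor 616, so continue squaring.
x_1 = 435^2 mod 617 = 423.
x_2 = 423^2 mod 617 = 616.
x_2 ≡ −1, so 383 is not a witness.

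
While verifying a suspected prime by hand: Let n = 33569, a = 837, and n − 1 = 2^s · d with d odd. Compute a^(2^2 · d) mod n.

n − 1 = 33568 = 2^5 · 1049, so s = 5 and d = 1049.
Repeated squaring mod 33569: 837^1 ≡ 837, 837^2 ≡ 29189, 837^4 ≡ 16501, 837^8 ≡ 4842, 837^16 ≡ 13802, 837^32 ≡ 24698, 837^64 ≡ 8905, 837^128 ≡ 9047, 837^256 ≡ 6987, 837^512 ≡ 8843, 837^1024 ≡ 16448.
1049 = 1024 + 16 + 8 + 1, so 837^1049 ≡ 16448·13802·4842·837 ≡ 28355 (mod 33569).
x_0 = 28355.
x_1 = 28355^2 mod 33569 = 28475.
x_2 = 28475^2 mod 33569 = 33568.

33568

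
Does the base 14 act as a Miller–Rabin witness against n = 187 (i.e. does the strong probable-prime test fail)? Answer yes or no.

n − 1 = 186 = 2^1 · 93, so s = 1 and d = 93.
x_0 = 14^93 mod 187 = 5.
x_0 ∉ {1, 186} and s = 1, so 14 is a Miller–Rabin witness and 187 is composite.

yes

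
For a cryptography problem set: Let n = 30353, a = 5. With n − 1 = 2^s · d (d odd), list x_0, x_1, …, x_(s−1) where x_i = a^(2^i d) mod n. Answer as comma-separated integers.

n − 1 = 30352 = 2^4 · 1897, so s = 4 and d = 1897.
x_0 = 5^1897 mod 30353 = 13990.
x_1 = 13990^2 mod 30353 = 3956.
x_2 = 3956^2 mod 30353 = 18141.
x_3 = 18141^2 mod 30353 = 8655.

13990, 3956, 18141, 8655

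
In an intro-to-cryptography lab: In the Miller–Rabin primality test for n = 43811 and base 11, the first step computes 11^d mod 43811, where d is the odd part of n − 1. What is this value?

n − 1 = 43810 = 2^1 · 21905, so s = 1 and d = 21905.
11^21905 mod 43811 = 38674.

38674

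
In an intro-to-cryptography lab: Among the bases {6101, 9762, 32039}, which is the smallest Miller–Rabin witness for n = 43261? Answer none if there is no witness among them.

n − 1 = 43260 = 2^2 · 10815, so s = 2 and d = 10815.
Base 6101: x_0 = 6101^10815 mod 43261 = 26536. x_0 is neither 1 nor 43260, so continue squaring. x_1 = 26536^2 mod 43261 = 43260. x_1 ≡ −1, so 6101 is not a witness.
Base 9762: x_0 = 9762^10815 mod 43261 = 16725. x_0 is neither 1 nor 43260, so continue squaring. x_1 = 16725^2 mod 43261 = 43260. x_1 ≡ −1, so 9762 is not a witness.
Base 32039: x_0 = 32039^10815 mod 43261 = 1. x_0 = 1, so 32039 is not a witness.
No listed base is a witness for 43261.

none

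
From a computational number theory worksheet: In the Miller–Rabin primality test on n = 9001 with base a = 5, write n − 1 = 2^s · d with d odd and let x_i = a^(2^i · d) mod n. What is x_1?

n − 1 = 9000 = 2^3 · 1125, so s = 3 and d = 1125.
x_0 = 5^1125 mod 9001 = 9000.
x_1 = 9000^2 mod 9001 = 1.

1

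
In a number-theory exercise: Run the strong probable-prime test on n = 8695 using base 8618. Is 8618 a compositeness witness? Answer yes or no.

yes

n − 1 = 8694 = 2^1 · 4347, so s = 1 and d = 4347.
By repeated squaring, 8618^4347 ≡ 6957 (mod 8695).
x_0 = 8618^4347 mod 8695 = 6957.
x_0 ∉ {1, 8694} and s = 1, so 8618 is a Miller–Rabin witness and 8695 is composite.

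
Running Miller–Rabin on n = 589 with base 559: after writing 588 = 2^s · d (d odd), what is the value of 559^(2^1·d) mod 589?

1

n − 1 = 588 = 2^2 · 147, so s = 2 and d = 147.
By repeated squaring, 559^147 ≡ 94 (mod 589).
x_0 = 94.
x_1 = 94^2 mod 589 = 1.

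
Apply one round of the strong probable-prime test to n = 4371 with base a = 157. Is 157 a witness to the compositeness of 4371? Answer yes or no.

n − 1 = 4370 = 2^1 · 2185, so s = 1 and d = 2185.
Repeated squaring mod 4371: 157^1 ≡ 157, 157^2 ≡ 2794, 157^4 ≡ 4201, 157^8 ≡ 2674, 157^16 ≡ 3691, 157^32 ≡ 3445, 157^64 ≡ 760, 157^128 ≡ 628, 157^256 ≡ 994, 157^512 ≡ 190, 157^1024 ≡ 1132, 157^2048 ≡ 721.
2185 = 2048 + 128 + 8 + 1, so 157^2185 ≡ 721·628·2674·157 ≡ 1 (mod 4371).
x_0 = 157^2185 mod 4371 = 1.
x_0 = 1, so 157 is not a witness.

no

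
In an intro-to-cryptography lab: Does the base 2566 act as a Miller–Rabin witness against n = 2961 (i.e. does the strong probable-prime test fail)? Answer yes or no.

yes

n − 1 = 2960 = 2^4 · 185, so s = 4 and d = 185.
x_0 = 2566^185 mod 2961 = 1297.
x_0 is neither 1 nor 2960, so continue squaring.
x_1 = 1297^2 mod 2961 = 361.
x_2 = 361^2 mod 2961 = 37.
x_3 = 37^2 mod 2961 = 1369.
Reached i = s−1 = 3 without hitting −1: 2566 is a Miller–Rabin witness and 2961 is composite.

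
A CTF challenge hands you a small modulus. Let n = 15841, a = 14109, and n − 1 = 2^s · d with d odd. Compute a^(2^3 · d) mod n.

n − 1 = 15840 = 2^5 · 495, so s = 5 and d = 495.
x_0 = 14109^495 mod 15841 = 5643.
x_1 = 5643^2 mod 15841 = 3039.
x_2 = 3039^2 mod 15841 = 218.
x_3 = 218^2 mod 15841 = 1.

1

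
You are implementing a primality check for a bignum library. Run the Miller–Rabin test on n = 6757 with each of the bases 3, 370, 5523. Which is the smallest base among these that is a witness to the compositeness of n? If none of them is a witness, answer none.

n − 1 = 6756 = 2^2 · 1689, so s = 2 and d = 1689.
Base 3: x_0 = 3^1689 mod 6757 = 5038. x_0 is neither 1 nor 6756, so continue squaring. x_1 = 5038^2 mod 6757 = 2152. Reached i = s−1 = 1 without hitting −1: 3 is a Miller–Rabin witness and 6757 is composite.
Base 370: x_0 = 370^1689 mod 6757 = 6331. x_0 is neither 1 nor 6756, so continue squaring. x_1 = 6331^2 mod 6757 = 5794. Reached i = s−1 = 1 without hitting −1: 370 is a Miller–Rabin witness and 6757 is composite.
Base 5523: x_0 = 5523^1689 mod 6757 = 2818. x_0 is neither 1 nor 6756, so continue squaring. x_1 = 2818^2 mod 6757 = 1649. Reached i = s−1 = 1 without hitting −1: 5523 is a Miller–Rabin witness and 6757 is composite.
The smallest witness among the given bases is 3.

3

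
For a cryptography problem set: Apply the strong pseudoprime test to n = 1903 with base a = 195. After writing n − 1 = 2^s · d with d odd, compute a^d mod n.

481

n − 1 = 1902 = 2^1 · 951, so s = 1 and d = 951.
Repeated squaring mod 1903: 195^1 ≡ 195, 195^2 ≡ 1868, 195^4 ≡ 1225, 195^8 ≡ 1061, 195^16 ≡ 1048, 195^32 ≡ 273, 195^64 ≡ 312, 195^128 ≡ 291, 195^256 ≡ 949, 195^512 ≡ 482.
951 = 512 + 256 + 128 + 32 + 16 + 4 + 2 + 1, so 195^951 ≡ 482·949·291·273·1048·1225·1868·195 ≡ 481 (mod 1903).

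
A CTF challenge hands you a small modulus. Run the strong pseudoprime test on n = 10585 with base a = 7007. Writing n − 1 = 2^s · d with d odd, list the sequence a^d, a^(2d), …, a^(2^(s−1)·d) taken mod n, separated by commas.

n − 1 = 10584 = 2^3 · 1323, so s = 3 and d = 1323.
x_0 = 7007^1323 mod 10585 = 8978.
x_1 = 8978^2 mod 10585 = 10294.
x_2 = 10294^2 mod 10585 = 1.

8978, 10294, 1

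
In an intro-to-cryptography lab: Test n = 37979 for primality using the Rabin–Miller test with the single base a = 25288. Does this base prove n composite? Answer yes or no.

n − 1 = 37978 = 2^1 · 18989, so s = 1 and d = 18989.
x_0 = 25288^18989 mod 37979 = 4642.
x_0 ∉ {1, 37978} and s = 1, so 25288 is a Miller–Rabin witness and 37979 is composite.

yes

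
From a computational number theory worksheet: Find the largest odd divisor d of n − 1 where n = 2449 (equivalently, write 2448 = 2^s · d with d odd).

Halving: 2448 → 1224 → 612 → 306 → 153; 153 is odd.
So 2448 = 2^4 · 153.

153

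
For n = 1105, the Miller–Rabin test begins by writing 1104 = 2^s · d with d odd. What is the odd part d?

Halving: 1104 → 552 → 276 → 138 → 69; 69 is odd.
So 1104 = 2^4 · 69.

69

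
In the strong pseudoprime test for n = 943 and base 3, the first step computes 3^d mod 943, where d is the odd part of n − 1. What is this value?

547

n − 1 = 942 = 2^1 · 471, so s = 1 and d = 471.
3^471 mod 943 = 547.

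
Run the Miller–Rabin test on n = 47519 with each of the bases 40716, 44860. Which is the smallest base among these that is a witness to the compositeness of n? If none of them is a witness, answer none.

n − 1 = 47518 = 2^1 · 23759, so s = 1 and d = 23759.
Base 40716: x_0 = 40716^23759 mod 47519 = 10715. x_0 ∉ {1, 47518} and s = 1, so 40716 is a Miller–Rabin witness and 47519 is composite.
Base 44860: x_0 = 44860^23759 mod 47519 = 31864. x_0 ∉ {1, 47518} and s = 1, so 44860 is a Miller–Rabin witness and 47519 is composite.
The smallest witness among the given bases is 40716.

40716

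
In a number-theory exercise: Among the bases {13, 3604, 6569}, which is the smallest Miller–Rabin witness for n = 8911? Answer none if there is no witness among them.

none

n − 1 = 8910 = 2^1 · 4455, so s = 1 and d = 4455.
Base 13: x_0 = 13^4455 mod 8911 = 8910. x_0 = 8910 ≡ −1, so 13 is not a witness.
Base 3604: x_0 = 3604^4455 mod 8911 = 8910. x_0 = 8910 ≡ −1, so 3604 is not a witness.
Base 6569: x_0 = 6569^4455 mod 8911 = 8910. x_0 = 8910 ≡ −1, so 6569 is not a witness.
No listed base is a witness for 8911.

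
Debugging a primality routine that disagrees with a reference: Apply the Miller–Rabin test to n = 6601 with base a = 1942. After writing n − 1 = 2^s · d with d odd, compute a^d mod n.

n − 1 = 6600 = 2^3 · 825, so s = 3 and d = 825.
1942^825 mod 6601 = 2897.

2897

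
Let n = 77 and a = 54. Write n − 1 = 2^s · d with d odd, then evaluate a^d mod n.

54

n − 1 = 76 = 2^2 · 19, so s = 2 and d = 19.
54^19 mod 77 = 54.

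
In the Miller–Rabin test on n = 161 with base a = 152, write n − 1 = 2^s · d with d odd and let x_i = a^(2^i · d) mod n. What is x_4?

39

n − 1 = 160 = 2^5 · 5, so s = 5 and d = 5.
x_0 = 152^5 mod 161 = 38.
x_1 = 38^2 mod 161 = 156.
x_2 = 156^2 mod 161 = 25.
x_3 = 25^2 mod 161 = 142.
x_4 = 142^2 mod 161 = 39.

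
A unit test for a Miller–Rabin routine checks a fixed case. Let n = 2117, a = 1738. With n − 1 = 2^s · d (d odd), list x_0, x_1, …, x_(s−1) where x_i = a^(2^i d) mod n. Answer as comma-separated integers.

n − 1 = 2116 = 2^2 · 529, so s = 2 and d = 529.
x_0 = 1738^529 mod 2117 = 1294.
x_1 = 1294^2 mod 2117 = 2006.

1294, 2006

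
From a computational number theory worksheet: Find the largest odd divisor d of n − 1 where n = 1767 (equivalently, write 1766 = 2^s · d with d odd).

Halving: 1766 → 883; 883 is odd.
So 1766 = 2^1 · 883.

883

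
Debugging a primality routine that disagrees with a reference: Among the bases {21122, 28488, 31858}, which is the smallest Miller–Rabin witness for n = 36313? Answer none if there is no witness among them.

n − 1 = 36312 = 2^3 · 4539, so s = 3 and d = 4539.
Base 21122: x_0 = 21122^4539 mod 36313 = 1. x_0 = 1, so 21122 is not a witness.
Base 28488: x_0 = 28488^4539 mod 36313 = 17684. x_0 is neither 1 nor 36312, so continue squaring. x_1 = 17684^2 mod 36313 = 32613. x_2 = 32613^2 mod 36313 = 36312. x_2 ≡ −1, so 28488 is not a witness.
Base 31858: x_0 = 31858^4539 mod 36313 = 36312. x_0 = 36312 ≡ −1, so 31858 is not a witness.
No listed base is a witness for 36313.

none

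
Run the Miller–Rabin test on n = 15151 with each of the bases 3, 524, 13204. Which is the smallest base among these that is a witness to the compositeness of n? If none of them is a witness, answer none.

n − 1 = 15150 = 2^1 · 7575, so s = 1 and d = 7575.
Base 3: x_0 = 3^7575 mod 15151 = 6469. x_0 ∉ {1, 15150} and s = 1, so 3 is a Miller–Rabin witness and 15151 is composite.
Base 524: x_0 = 524^7575 mod 15151 = 10071. x_0 ∉ {1, 15150} and s = 1, so 524 is a Miller–Rabin witness and 15151 is composite.
Base 13204: x_0 = 13204^7575 mod 15151 = 8895. x_0 ∉ {1, 15150} and s = 1, so 13204 is a Miller–Rabin witness and 15151 is composite.
The smallest witness among the given bases is 3.

3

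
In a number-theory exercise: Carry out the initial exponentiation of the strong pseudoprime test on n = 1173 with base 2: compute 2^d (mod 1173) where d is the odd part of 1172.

n − 1 = 1172 = 2^2 · 293, so s = 2 and d = 293.
Repeated squaring mod 1173: 2^1 ≡ 2, 2^2 ≡ 4, 2^4 ≡ 16, 2^8 ≡ 256, 2^16 ≡ 1021, 2^32 ≡ 817, 2^64 ≡ 52, 2^128 ≡ 358, 2^256 ≡ 307.
293 = 256 + 32 + 4 + 1, so 2^293 ≡ 307·817·16·2 ≡ 542 (mod 1173).

542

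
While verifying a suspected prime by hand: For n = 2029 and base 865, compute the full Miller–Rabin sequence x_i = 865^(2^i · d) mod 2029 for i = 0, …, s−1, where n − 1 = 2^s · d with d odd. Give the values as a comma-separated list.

2028, 1

n − 1 = 2028 = 2^2 · 507, so s = 2 and d = 507.
x_0 = 865^507 mod 2029 = 2028.
x_1 = 2028^2 mod 2029 = 1.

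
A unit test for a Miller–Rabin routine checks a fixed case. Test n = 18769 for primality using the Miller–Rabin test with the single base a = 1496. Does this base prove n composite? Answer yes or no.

no

n − 1 = 18768 = 2^4 · 1173, so s = 4 and d = 1173.
Repeated squaring mod 18769: 1496^1 ≡ 1496, 1496^2 ≡ 4505, 1496^4 ≡ 5736, 1496^8 ≡ 18408, 1496^16 ≡ 17707, 1496^32 ≡ 1704, 1496^64 ≡ 13190, 1496^128 ≡ 6239, 1496^256 ≡ 16984, 1496^512 ≡ 14264, 1496^1024 ≡ 5736.
1173 = 1024 + 128 + 16 + 4 + 1, so 1496^1173 ≡ 5736·6239·17707·5736·1496 ≡ 6613 (mod 18769).
x_0 = 1496^1173 mod 18769 = 6613.
x_0 is neither 1 nor 18768, so continue squaring.
x_1 = 6613^2 mod 18769 = 18768.
x_1 ≡ −1, so 1496 is not a witness.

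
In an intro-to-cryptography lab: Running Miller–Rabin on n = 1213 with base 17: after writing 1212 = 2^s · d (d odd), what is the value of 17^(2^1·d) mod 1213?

1212

n − 1 = 1212 = 2^2 · 303, so s = 2 and d = 303.
x_0 = 17^303 mod 1213 = 718.
x_1 = 718^2 mod 1213 = 1212.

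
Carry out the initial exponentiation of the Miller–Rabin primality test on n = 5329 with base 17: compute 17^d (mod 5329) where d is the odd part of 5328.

4098

n − 1 = 5328 = 2^4 · 333, so s = 4 and d = 333.
Repeated squaring mod 5329: 17^1 ≡ 17, 17^2 ≡ 289, 17^4 ≡ 3586, 17^8 ≡ 519, 17^16 ≡ 2911, 17^32 ≡ 811, 17^64 ≡ 2254, 17^128 ≡ 1979, 17^256 ≡ 4955.
333 = 256 + 64 + 8 + 4 + 1, so 17^333 ≡ 4955·2254·519·3586·17 ≡ 4098 (mod 5329).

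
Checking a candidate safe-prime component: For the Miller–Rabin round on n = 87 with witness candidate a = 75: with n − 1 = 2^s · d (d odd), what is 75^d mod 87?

n − 1 = 86 = 2^1 · 43, so s = 1 and d = 43.
By repeated squaring, 75^43 ≡ 12 (mod 87).

12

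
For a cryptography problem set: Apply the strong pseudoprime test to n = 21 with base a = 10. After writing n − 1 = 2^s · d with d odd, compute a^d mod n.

n − 1 = 20 = 2^2 · 5, so s = 2 and d = 5.
10^5 mod 21 = 19.

19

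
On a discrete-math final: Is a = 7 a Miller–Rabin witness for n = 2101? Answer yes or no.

n − 1 = 2100 = 2^2 · 525, so s = 2 and d = 525.
x_0 = 7^525 mod 2101 = 2100.
x_0 = 2100 ≡ −1, so 7 is not a witness.

no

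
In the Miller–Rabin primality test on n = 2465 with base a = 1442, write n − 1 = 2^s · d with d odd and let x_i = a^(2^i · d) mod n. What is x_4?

n − 1 = 2464 = 2^5 · 77, so s = 5 and d = 77.
Repeated squaring mod 2465: 1442^1 ≡ 1442, 1442^2 ≡ 1369, 1442^4 ≡ 761, 1442^8 ≡ 2311, 1442^16 ≡ 1531, 1442^32 ≡ 2211, 1442^64 ≡ 426.
77 = 64 + 8 + 4 + 1, so 1442^77 ≡ 426·2311·761·1442 ≡ 1467 (mod 2465).
x_0 = 1467.
x_1 = 1467^2 mod 2465 = 144.
x_2 = 144^2 mod 2465 = 1016.
x_3 = 1016^2 mod 2465 = 1886.
x_4 = 1886^2 mod 2465 = 1.

1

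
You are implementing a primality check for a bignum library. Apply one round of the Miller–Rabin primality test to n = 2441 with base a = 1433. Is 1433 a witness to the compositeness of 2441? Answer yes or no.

n − 1 = 2440 = 2^3 · 305, so s = 3 and d = 305.
By repeated squaring, 1433^305 ≡ 2156 (mod 2441).
x_0 = 1433^305 mod 2441 = 2156.
x_0 is neither 1 nor 2440, so continue squaring.
x_1 = 2156^2 mod 2441 = 672.
x_2 = 672^2 mod 2441 = 2440.
x_2 ≡ −1, so 1433 is not a witness.

no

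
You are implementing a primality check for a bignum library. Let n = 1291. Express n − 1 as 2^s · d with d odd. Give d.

645

Halving: 1290 → 645; 645 is odd.
So 1290 = 2^1 · 645.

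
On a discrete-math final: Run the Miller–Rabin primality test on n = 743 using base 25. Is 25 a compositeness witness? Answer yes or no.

no

n − 1 = 742 = 2^1 · 371, so s = 1 and d = 371.
Repeated squaring mod 743: 25^1 ≡ 25, 25^2 ≡ 625, 25^4 ≡ 550, 25^8 ≡ 99, 25^16 ≡ 142, 25^32 ≡ 103, 25^64 ≡ 207, 25^128 ≡ 498, 25^256 ≡ 585.
371 = 256 + 64 + 32 + 16 + 2 + 1, so 25^371 ≡ 585·207·103·142·625·25 ≡ 1 (mod 743).
x_0 = 25^371 mod 743 = 1.
x_0 = 1, so 25 is not a witness.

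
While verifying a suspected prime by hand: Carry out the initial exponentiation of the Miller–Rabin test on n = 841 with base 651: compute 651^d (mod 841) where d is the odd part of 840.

840

n − 1 = 840 = 2^3 · 105, so s = 3 and d = 105.
Repeated squaring mod 841: 651^1 ≡ 651, 651^2 ≡ 778, 651^4 ≡ 605, 651^8 ≡ 190, 651^16 ≡ 778, 651^32 ≡ 605, 651^64 ≡ 190.
105 = 64 + 32 + 8 + 1, so 651^105 ≡ 190·605·190·651 ≡ 840 (mod 841).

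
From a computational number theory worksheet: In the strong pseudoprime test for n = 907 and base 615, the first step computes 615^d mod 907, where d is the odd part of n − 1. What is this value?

1

n − 1 = 906 = 2^1 · 453, so s = 1 and d = 453.
Repeated squaring mod 907: 615^1 ≡ 615, 615^2 ≡ 6, 615^4 ≡ 36, 615^8 ≡ 389, 615^16 ≡ 759, 615^32 ≡ 136, 615^64 ≡ 356, 615^128 ≡ 663, 615^256 ≡ 581.
453 = 256 + 128 + 64 + 4 + 1, so 615^453 ≡ 581·663·356·36·615 ≡ 1 (mod 907).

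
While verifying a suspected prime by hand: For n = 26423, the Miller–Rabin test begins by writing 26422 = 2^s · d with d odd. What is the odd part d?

Halving: 26422 → 13211; 13211 is odd.
So 26422 = 2^1 · 13211.

13211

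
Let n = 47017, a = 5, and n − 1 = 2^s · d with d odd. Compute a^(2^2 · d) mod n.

47016

n − 1 = 47016 = 2^3 · 5877, so s = 3 and d = 5877.
x_0 = 5^5877 mod 47017 = 45386.
x_1 = 45386^2 mod 47017 = 27209.
x_2 = 27209^2 mod 47017 = 47016.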